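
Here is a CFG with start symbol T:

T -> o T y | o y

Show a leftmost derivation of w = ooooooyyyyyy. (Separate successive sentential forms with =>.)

T => oTy => ooTyy => oooTyyy => ooooTyyyy => oooooTyyyyy => ooooooyyyyyy

T => oTy   [T -> o T y]
oTy => ooTyy   [T -> o T y]
ooTyy => oooTyyy   [T -> o T y]
oooTyyy => ooooTyyyy   [T -> o T y]
ooooTyyyy => oooooTyyyyy   [T -> o T y]
oooooTyyyyy => ooooooyyyyyy   [T -> o y]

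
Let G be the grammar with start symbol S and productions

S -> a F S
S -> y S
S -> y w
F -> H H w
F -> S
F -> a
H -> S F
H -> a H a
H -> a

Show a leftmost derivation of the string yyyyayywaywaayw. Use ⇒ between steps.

S ⇒ yS ⇒ yyS ⇒ yyyS ⇒ yyyyS ⇒ yyyyaFS ⇒ yyyyaSS ⇒ yyyyaySS ⇒ yyyyayywS ⇒ yyyyayywaFS ⇒ yyyyayywaSS ⇒ yyyyayywaywS ⇒ yyyyayywaywaFS ⇒ yyyyayywaywaaS ⇒ yyyyayywaywaayw

S ⇒ yS   [S -> y S]
yS ⇒ yyS   [S -> y S]
yyS ⇒ yyyS   [S -> y S]
yyyS ⇒ yyyyS   [S -> y S]
yyyyS ⇒ yyyyaFS   [S -> a F S]
yyyyaFS ⇒ yyyyaSS   [F -> S]
yyyyaSS ⇒ yyyyaySS   [S -> y S]
yyyyaySS ⇒ yyyyayywS   [S -> y w]
yyyyayywS ⇒ yyyyayywaFS   [S -> a F S]
yyyyayywaFS ⇒ yyyyayywaSS   [F -> S]
yyyyayywaSS ⇒ yyyyayywaywS   [S -> y w]
yyyyayywaywS ⇒ yyyyayywaywaFS   [S -> a F S]
yyyyayywaywaFS ⇒ yyyyayywaywaaS   [F -> a]
yyyyayywaywaaS ⇒ yyyyayywaywaayw   [S -> y w]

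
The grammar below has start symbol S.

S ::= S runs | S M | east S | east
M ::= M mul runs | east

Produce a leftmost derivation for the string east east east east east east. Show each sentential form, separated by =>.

S => east S => east S M => east S M M => east S M M M => east S M M M M => east east M M M M => east east east M M M => east east east east M M => east east east east east M => east east east east east east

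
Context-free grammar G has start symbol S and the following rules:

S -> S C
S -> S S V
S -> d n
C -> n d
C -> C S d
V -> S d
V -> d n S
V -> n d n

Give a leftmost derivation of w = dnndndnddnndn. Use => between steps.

S => SSV => SCSV => SCCSV => SCCCSV => dnCCCSV => dnndCCSV => dnndndCSV => dnndndndSV => dnndndnddnV => dnndndnddnndn

S => SSV   [S -> S S V]
SSV => SCSV   [S -> S C]
SCSV => SCCSV   [S -> S C]
SCCSV => SCCCSV   [S -> S C]
SCCCSV => dnCCCSV   [S -> d n]
dnCCCSV => dnndCCSV   [C -> n d]
dnndCCSV => dnndndCSV   [C -> n d]
dnndndCSV => dnndndndSV   [C -> n d]
dnndndndSV => dnndndnddnV   [S -> d n]
dnndndnddnV => dnndndnddnndn   [V -> n d n]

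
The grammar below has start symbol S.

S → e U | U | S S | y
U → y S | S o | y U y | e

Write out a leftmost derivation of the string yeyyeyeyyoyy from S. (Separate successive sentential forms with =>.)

S => SS => yS => yeU => yeyUy => yeyyUyy => yeyySoyy => yeyyeUoyy => yeyyeySoyy => yeyyeyeUoyy => yeyyeyeySoyy => yeyyeyeyyoyy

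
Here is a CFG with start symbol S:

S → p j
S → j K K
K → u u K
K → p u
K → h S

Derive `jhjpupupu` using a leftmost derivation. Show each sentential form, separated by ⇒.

S ⇒ jKK ⇒ jhSK ⇒ jhjKKK ⇒ jhjpuKK ⇒ jhjpupuK ⇒ jhjpupupu

S ⇒ jKK   [S → j K K]
jKK ⇒ jhSK   [K → h S]
jhSK ⇒ jhjKKK   [S → j K K]
jhjKKK ⇒ jhjpuKK   [K → p u]
jhjpuKK ⇒ jhjpupuK   [K → p u]
jhjpupuK ⇒ jhjpupupu   [K → p u]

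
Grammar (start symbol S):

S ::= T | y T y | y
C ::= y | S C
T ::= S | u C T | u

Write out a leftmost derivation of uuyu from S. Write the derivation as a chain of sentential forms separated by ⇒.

S ⇒ T   [S ::= T]
T ⇒ uCT   [T ::= u C T]
uCT ⇒ uSCT   [C ::= S C]
uSCT ⇒ uTCT   [S ::= T]
uTCT ⇒ uuCT   [T ::= u]
uuCT ⇒ uuyT   [C ::= y]
uuyT ⇒ uuyu   [T ::= u]

S ⇒ T ⇒ uCT ⇒ uSCT ⇒ uTCT ⇒ uuCT ⇒ uuyT ⇒ uuyu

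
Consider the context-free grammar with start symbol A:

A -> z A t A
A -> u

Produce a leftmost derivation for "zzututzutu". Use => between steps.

A => zAtA => zzAtAtA => zzutAtA => zzututA => zzututzAtA => zzututzutA => zzututzutu

A => zAtA   [A -> z A t A]
zAtA => zzAtAtA   [A -> z A t A]
zzAtAtA => zzutAtA   [A -> u]
zzutAtA => zzututA   [A -> u]
zzututA => zzututzAtA   [A -> z A t A]
zzututzAtA => zzututzutA   [A -> u]
zzututzutA => zzututzutu   [A -> u]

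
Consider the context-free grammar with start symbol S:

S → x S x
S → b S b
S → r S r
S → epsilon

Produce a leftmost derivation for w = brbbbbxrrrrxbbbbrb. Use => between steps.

S => bSb => brSrb => brbSbrb => brbbSbbrb => brbbbSbbbrb => brbbbbSbbbbrb => brbbbbxSxbbbbrb => brbbbbxrSrxbbbbrb => brbbbbxrrSrrxbbbbrb => brbbbbxrrrrxbbbbrb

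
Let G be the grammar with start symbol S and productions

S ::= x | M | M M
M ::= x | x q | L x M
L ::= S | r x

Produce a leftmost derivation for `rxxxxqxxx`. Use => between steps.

S => MM   [S ::= M M]
MM => LxMM   [M ::= L x M]
LxMM => SxMM   [L ::= S]
SxMM => MMxMM   [S ::= M M]
MMxMM => LxMMxMM   [M ::= L x M]
LxMMxMM => rxxMMxMM   [L ::= r x]
rxxMMxMM => rxxxMxMM   [M ::= x]
rxxxMxMM => rxxxxqxMM   [M ::= x q]
rxxxxqxMM => rxxxxqxxM   [M ::= x]
rxxxxqxxM => rxxxxqxxx   [M ::= x]

S => MM => LxMM => SxMM => MMxMM => LxMMxMM => rxxMMxMM => rxxxMxMM => rxxxxqxMM => rxxxxqxxM => rxxxxqxxx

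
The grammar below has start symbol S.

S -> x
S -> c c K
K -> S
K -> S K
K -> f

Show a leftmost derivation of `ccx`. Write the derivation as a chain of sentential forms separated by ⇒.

S ⇒ ccK ⇒ ccS ⇒ ccx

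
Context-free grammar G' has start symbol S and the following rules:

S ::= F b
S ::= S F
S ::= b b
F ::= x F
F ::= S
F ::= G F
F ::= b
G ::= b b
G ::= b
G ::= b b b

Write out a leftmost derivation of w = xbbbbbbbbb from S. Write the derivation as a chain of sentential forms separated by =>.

S => Fb => xFb => xGFb => xbbbFb => xbbbGFb => xbbbbFb => xbbbbSb => xbbbbSFb => xbbbbFbFb => xbbbbSbFb => xbbbbbbbFb => xbbbbbbbbb

S => Fb   [S ::= F b]
Fb => xFb   [F ::= x F]
xFb => xGFb   [F ::= G F]
xGFb => xbbbFb   [G ::= b b b]
xbbbFb => xbbbGFb   [F ::= G F]
xbbbGFb => xbbbbFb   [G ::= b]
xbbbbFb => xbbbbSb   [F ::= S]
xbbbbSb => xbbbbSFb   [S ::= S F]
xbbbbSFb => xbbbbFbFb   [S ::= F b]
xbbbbFbFb => xbbbbSbFb   [F ::= S]
xbbbbSbFb => xbbbbbbbFb   [S ::= b b]
xbbbbbbbFb => xbbbbbbbbb   [F ::= b]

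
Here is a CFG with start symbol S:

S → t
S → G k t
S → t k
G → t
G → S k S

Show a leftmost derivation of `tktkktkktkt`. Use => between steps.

S => Gkt => SkSkt => tkSkt => tkGktkt => tkSkSktkt => tktkkSktkt => tktkktkktkt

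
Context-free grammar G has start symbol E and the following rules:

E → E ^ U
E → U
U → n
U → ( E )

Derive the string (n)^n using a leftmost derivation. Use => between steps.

E=>E^U=>U^U=>(E)^U=>(U)^U=>(n)^U=>(n)^n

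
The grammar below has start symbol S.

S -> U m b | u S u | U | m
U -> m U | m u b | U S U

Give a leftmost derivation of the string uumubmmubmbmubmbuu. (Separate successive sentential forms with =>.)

S=>uSu=>uuSuu=>uuUmbuu=>uuUSUmbuu=>uumubSUmbuu=>uumubUmbUmbuu=>uumubmUmbUmbuu=>uumubmmubmbUmbuu=>uumubmmubmbmubmbuu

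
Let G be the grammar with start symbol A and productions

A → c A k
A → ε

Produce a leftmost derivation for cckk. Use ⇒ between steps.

A ⇒ cAk   [A → c A k]
cAk ⇒ ccAkk   [A → c A k]
ccAkk ⇒ cckk   [A → ε]

A ⇒ cAk ⇒ ccAkk ⇒ cckk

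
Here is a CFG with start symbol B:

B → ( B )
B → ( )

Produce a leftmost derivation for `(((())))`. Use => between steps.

B => (B) => ((B)) => (((B))) => (((())))

B => (B)   [B → ( B )]
(B) => ((B))   [B → ( B )]
((B)) => (((B)))   [B → ( B )]
(((B))) => (((())))   [B → ( )]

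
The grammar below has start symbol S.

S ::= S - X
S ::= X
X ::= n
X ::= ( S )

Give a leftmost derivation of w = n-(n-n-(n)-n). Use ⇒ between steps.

S ⇒ S-X ⇒ X-X ⇒ n-X ⇒ n-(S) ⇒ n-(S-X) ⇒ n-(S-X-X) ⇒ n-(S-X-X-X) ⇒ n-(X-X-X-X) ⇒ n-(n-X-X-X) ⇒ n-(n-n-X-X) ⇒ n-(n-n-(S)-X) ⇒ n-(n-n-(X)-X) ⇒ n-(n-n-(n)-X) ⇒ n-(n-n-(n)-n)

S ⇒ S-X   [S ::= S - X]
S-X ⇒ X-X   [S ::= X]
X-X ⇒ n-X   [X ::= n]
n-X ⇒ n-(S)   [X ::= ( S )]
n-(S) ⇒ n-(S-X)   [S ::= S - X]
n-(S-X) ⇒ n-(S-X-X)   [S ::= S - X]
n-(S-X-X) ⇒ n-(S-X-X-X)   [S ::= S - X]
n-(S-X-X-X) ⇒ n-(X-X-X-X)   [S ::= X]
n-(X-X-X-X) ⇒ n-(n-X-X-X)   [X ::= n]
n-(n-X-X-X) ⇒ n-(n-n-X-X)   [X ::= n]
n-(n-n-X-X) ⇒ n-(n-n-(S)-X)   [X ::= ( S )]
n-(n-n-(S)-X) ⇒ n-(n-n-(X)-X)   [S ::= X]
n-(n-n-(X)-X) ⇒ n-(n-n-(n)-X)   [X ::= n]
n-(n-n-(n)-X) ⇒ n-(n-n-(n)-n)   [X ::= n]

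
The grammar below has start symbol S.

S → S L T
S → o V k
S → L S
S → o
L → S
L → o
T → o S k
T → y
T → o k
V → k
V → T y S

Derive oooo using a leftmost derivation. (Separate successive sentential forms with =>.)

S => LS => SS => LSS => SSS => LSSS => SSSS => oSSS => ooSS => oooS => oooo

S => LS   [S → L S]
LS => SS   [L → S]
SS => LSS   [S → L S]
LSS => SSS   [L → S]
SSS => LSSS   [S → L S]
LSSS => SSSS   [L → S]
SSSS => oSSS   [S → o]
oSSS => ooSS   [S → o]
ooSS => oooS   [S → o]
oooS => oooo   [S → o]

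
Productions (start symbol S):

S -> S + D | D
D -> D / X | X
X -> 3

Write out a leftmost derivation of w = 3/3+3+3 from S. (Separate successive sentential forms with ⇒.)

S ⇒ S+D ⇒ S+D+D ⇒ D+D+D ⇒ D/X+D+D ⇒ X/X+D+D ⇒ 3/X+D+D ⇒ 3/3+D+D ⇒ 3/3+X+D ⇒ 3/3+3+D ⇒ 3/3+3+X ⇒ 3/3+3+3

S ⇒ S+D   [S -> S + D]
S+D ⇒ S+D+D   [S -> S + D]
S+D+D ⇒ D+D+D   [S -> D]
D+D+D ⇒ D/X+D+D   [D -> D / X]
D/X+D+D ⇒ X/X+D+D   [D -> X]
X/X+D+D ⇒ 3/X+D+D   [X -> 3]
3/X+D+D ⇒ 3/3+D+D   [X -> 3]
3/3+D+D ⇒ 3/3+X+D   [D -> X]
3/3+X+D ⇒ 3/3+3+D   [X -> 3]
3/3+3+D ⇒ 3/3+3+X   [D -> X]
3/3+3+X ⇒ 3/3+3+3   [X -> 3]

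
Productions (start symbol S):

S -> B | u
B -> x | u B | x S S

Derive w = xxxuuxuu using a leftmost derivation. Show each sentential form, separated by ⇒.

S ⇒ B   [S -> B]
B ⇒ xSS   [B -> x S S]
xSS ⇒ xBS   [S -> B]
xBS ⇒ xxSSS   [B -> x S S]
xxSSS ⇒ xxBSS   [S -> B]
xxBSS ⇒ xxxSSSS   [B -> x S S]
xxxSSSS ⇒ xxxuSSS   [S -> u]
xxxuSSS ⇒ xxxuBSS   [S -> B]
xxxuBSS ⇒ xxxuuBSS   [B -> u B]
xxxuuBSS ⇒ xxxuuxSS   [B -> x]
xxxuuxSS ⇒ xxxuuxuS   [S -> u]
xxxuuxuS ⇒ xxxuuxuu   [S -> u]

S ⇒ B ⇒ xSS ⇒ xBS ⇒ xxSSS ⇒ xxBSS ⇒ xxxSSSS ⇒ xxxuSSS ⇒ xxxuBSS ⇒ xxxuuBSS ⇒ xxxuuxSS ⇒ xxxuuxuS ⇒ xxxuuxuu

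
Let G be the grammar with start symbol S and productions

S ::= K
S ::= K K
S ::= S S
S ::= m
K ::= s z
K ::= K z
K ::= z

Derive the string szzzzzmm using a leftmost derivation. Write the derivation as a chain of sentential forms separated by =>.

S => SS => KKS => KzKS => szzKS => szzKzS => szzKzzS => szzzzzS => szzzzzSS => szzzzzmS => szzzzzmm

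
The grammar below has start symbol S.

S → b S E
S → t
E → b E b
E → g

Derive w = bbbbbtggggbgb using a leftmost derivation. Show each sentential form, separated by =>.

S => bSE => bbSEE => bbbSEEE => bbbbSEEEE => bbbbbSEEEEE => bbbbbtEEEEE => bbbbbtgEEEE => bbbbbtggEEE => bbbbbtgggEE => bbbbbtggggE => bbbbbtggggbEb => bbbbbtggggbgb

S => bSE   [S → b S E]
bSE => bbSEE   [S → b S E]
bbSEE => bbbSEEE   [S → b S E]
bbbSEEE => bbbbSEEEE   [S → b S E]
bbbbSEEEE => bbbbbSEEEEE   [S → b S E]
bbbbbSEEEEE => bbbbbtEEEEE   [S → t]
bbbbbtEEEEE => bbbbbtgEEEE   [E → g]
bbbbbtgEEEE => bbbbbtggEEE   [E → g]
bbbbbtggEEE => bbbbbtgggEE   [E → g]
bbbbbtgggEE => bbbbbtggggE   [E → g]
bbbbbtggggE => bbbbbtggggbEb   [E → b E b]
bbbbbtggggbEb => bbbbbtggggbgb   [E → g]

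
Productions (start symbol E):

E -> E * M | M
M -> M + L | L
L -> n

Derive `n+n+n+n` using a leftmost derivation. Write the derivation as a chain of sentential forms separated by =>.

E => M   [E -> M]
M => M+L   [M -> M + L]
M+L => M+L+L   [M -> M + L]
M+L+L => M+L+L+L   [M -> M + L]
M+L+L+L => L+L+L+L   [M -> L]
L+L+L+L => n+L+L+L   [L -> n]
n+L+L+L => n+n+L+L   [L -> n]
n+n+L+L => n+n+n+L   [L -> n]
n+n+n+L => n+n+n+n   [L -> n]

E => M => M+L => M+L+L => M+L+L+L => L+L+L+L => n+L+L+L => n+n+L+L => n+n+n+L => n+n+n+n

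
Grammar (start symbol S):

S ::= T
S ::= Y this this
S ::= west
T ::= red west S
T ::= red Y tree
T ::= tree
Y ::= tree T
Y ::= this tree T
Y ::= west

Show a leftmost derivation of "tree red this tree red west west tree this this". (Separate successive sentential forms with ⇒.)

S ⇒ Y this this ⇒ tree T this this ⇒ tree red Y tree this this ⇒ tree red this tree T tree this this ⇒ tree red this tree red west S tree this this ⇒ tree red this tree red west west tree this this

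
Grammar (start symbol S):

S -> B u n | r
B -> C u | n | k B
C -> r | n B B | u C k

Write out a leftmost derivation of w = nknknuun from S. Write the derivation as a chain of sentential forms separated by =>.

S => Bun => Cuun => nBBuun => nkBBuun => nknBuun => nknkBuun => nknknuun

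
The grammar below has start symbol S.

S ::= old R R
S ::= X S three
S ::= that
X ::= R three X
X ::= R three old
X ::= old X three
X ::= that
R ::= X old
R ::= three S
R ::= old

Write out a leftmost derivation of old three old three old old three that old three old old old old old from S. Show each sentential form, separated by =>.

S => old R R => old three S R => old three old R R R => old three old three S R R => old three old three old R R R R => old three old three old X old R R R => old three old three old R three old old R R R => old three old three old X old three old old R R R => old three old three old R three X old three old old R R R => old three old three old old three X old three old old R R R => old three old three old old three that old three old old R R R => old three old three old old three that old three old old old R R => old three old three old old three that old three old old old old R => old three old three old old three that old three old old old old old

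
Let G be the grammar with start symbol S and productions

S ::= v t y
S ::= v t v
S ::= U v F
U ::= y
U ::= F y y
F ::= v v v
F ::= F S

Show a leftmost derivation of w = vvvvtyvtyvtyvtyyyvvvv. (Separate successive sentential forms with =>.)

S => UvF   [S ::= U v F]
UvF => FyyvF   [U ::= F y y]
FyyvF => FSyyvF   [F ::= F S]
FSyyvF => FSSyyvF   [F ::= F S]
FSSyyvF => FSSSyyvF   [F ::= F S]
FSSSyyvF => FSSSSyyvF   [F ::= F S]
FSSSSyyvF => vvvSSSSyyvF   [F ::= v v v]
vvvSSSSyyvF => vvvvtySSSyyvF   [S ::= v t y]
vvvvtySSSyyvF => vvvvtyvtySSyyvF   [S ::= v t y]
vvvvtyvtySSyyvF => vvvvtyvtyvtySyyvF   [S ::= v t y]
vvvvtyvtyvtySyyvF => vvvvtyvtyvtyvtyyyvF   [S ::= v t y]
vvvvtyvtyvtyvtyyyvF => vvvvtyvtyvtyvtyyyvvvv   [F ::= v v v]

S => UvF => FyyvF => FSyyvF => FSSyyvF => FSSSyyvF => FSSSSyyvF => vvvSSSSyyvF => vvvvtySSSyyvF => vvvvtyvtySSyyvF => vvvvtyvtyvtySyyvF => vvvvtyvtyvtyvtyyyvF => vvvvtyvtyvtyvtyyyvvvv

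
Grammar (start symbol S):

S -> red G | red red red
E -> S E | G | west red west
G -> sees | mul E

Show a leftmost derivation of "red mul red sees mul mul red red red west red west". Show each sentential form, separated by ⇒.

S ⇒ red G   [S -> red G]
red G ⇒ red mul E   [G -> mul E]
red mul E ⇒ red mul S E   [E -> S E]
red mul S E ⇒ red mul red G E   [S -> red G]
red mul red G E ⇒ red mul red sees E   [G -> sees]
red mul red sees E ⇒ red mul red sees G   [E -> G]
red mul red sees G ⇒ red mul red sees mul E   [G -> mul E]
red mul red sees mul E ⇒ red mul red sees mul G   [E -> G]
red mul red sees mul G ⇒ red mul red sees mul mul E   [G -> mul E]
red mul red sees mul mul E ⇒ red mul red sees mul mul S E   [E -> S E]
red mul red sees mul mul S E ⇒ red mul red sees mul mul red red red E   [S -> red red red]
red mul red sees mul mul red red red E ⇒ red mul red sees mul mul red red red west red west   [E -> west red west]

S ⇒ red G ⇒ red mul E ⇒ red mul S E ⇒ red mul red G E ⇒ red mul red sees E ⇒ red mul red sees G ⇒ red mul red sees mul E ⇒ red mul red sees mul G ⇒ red mul red sees mul mul E ⇒ red mul red sees mul mul S E ⇒ red mul red sees mul mul red red red E ⇒ red mul red sees mul mul red red red west red west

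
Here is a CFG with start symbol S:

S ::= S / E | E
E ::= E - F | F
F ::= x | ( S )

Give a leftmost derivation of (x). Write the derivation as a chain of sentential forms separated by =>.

S=>E=>F=>(S)=>(E)=>(F)=>(x)

S => E   [S ::= E]
E => F   [E ::= F]
F => (S)   [F ::= ( S )]
(S) => (E)   [S ::= E]
(E) => (F)   [E ::= F]
(F) => (x)   [F ::= x]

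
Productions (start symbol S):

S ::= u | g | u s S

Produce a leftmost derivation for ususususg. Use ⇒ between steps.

S ⇒ usS ⇒ ususS ⇒ usususS ⇒ ususususS ⇒ ususususg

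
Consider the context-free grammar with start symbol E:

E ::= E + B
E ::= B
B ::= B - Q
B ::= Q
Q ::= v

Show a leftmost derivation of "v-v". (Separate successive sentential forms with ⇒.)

E ⇒ B   [E ::= B]
B ⇒ B-Q   [B ::= B - Q]
B-Q ⇒ Q-Q   [B ::= Q]
Q-Q ⇒ v-Q   [Q ::= v]
v-Q ⇒ v-v   [Q ::= v]

E ⇒ B ⇒ B-Q ⇒ Q-Q ⇒ v-Q ⇒ v-v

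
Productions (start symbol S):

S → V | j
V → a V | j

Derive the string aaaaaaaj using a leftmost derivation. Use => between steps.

S => V   [S → V]
V => aV   [V → a V]
aV => aaV   [V → a V]
aaV => aaaV   [V → a V]
aaaV => aaaaV   [V → a V]
aaaaV => aaaaaV   [V → a V]
aaaaaV => aaaaaaV   [V → a V]
aaaaaaV => aaaaaaaV   [V → a V]
aaaaaaaV => aaaaaaaj   [V → j]

S=>V=>aV=>aaV=>aaaV=>aaaaV=>aaaaaV=>aaaaaaV=>aaaaaaaV=>aaaaaaaj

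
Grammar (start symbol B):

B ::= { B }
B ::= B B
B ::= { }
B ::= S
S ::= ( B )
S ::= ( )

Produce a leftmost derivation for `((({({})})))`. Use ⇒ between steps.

B ⇒ S ⇒ (B) ⇒ (S) ⇒ ((B)) ⇒ ((S)) ⇒ (((B))) ⇒ ((({B}))) ⇒ ((({S}))) ⇒ ((({(B)}))) ⇒ ((({({})})))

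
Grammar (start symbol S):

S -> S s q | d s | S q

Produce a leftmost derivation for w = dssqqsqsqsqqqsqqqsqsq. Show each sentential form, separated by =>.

S=>Ssq=>Ssqsq=>Sqsqsq=>Sqqsqsq=>Ssqqqsqsq=>Sqsqqqsqsq=>Sqqsqqqsqsq=>Ssqqqsqqqsqsq=>Ssqsqqqsqqqsqsq=>Ssqsqsqqqsqqqsqsq=>Sqsqsqsqqqsqqqsqsq=>Ssqqsqsqsqqqsqqqsqsq=>dssqqsqsqsqqqsqqqsqsq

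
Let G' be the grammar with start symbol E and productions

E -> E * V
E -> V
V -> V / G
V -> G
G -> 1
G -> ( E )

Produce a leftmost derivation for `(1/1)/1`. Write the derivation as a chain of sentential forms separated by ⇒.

E ⇒ V   [E -> V]
V ⇒ V/G   [V -> V / G]
V/G ⇒ G/G   [V -> G]
G/G ⇒ (E)/G   [G -> ( E )]
(E)/G ⇒ (V)/G   [E -> V]
(V)/G ⇒ (V/G)/G   [V -> V / G]
(V/G)/G ⇒ (G/G)/G   [V -> G]
(G/G)/G ⇒ (1/G)/G   [G -> 1]
(1/G)/G ⇒ (1/1)/G   [G -> 1]
(1/1)/G ⇒ (1/1)/1   [G -> 1]

E ⇒ V ⇒ V/G ⇒ G/G ⇒ (E)/G ⇒ (V)/G ⇒ (V/G)/G ⇒ (G/G)/G ⇒ (1/G)/G ⇒ (1/1)/G ⇒ (1/1)/1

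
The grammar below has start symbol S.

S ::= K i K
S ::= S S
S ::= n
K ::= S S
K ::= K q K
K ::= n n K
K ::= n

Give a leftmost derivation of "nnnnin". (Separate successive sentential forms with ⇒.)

S ⇒ KiK ⇒ SSiK ⇒ SSSiK ⇒ SSSSiK ⇒ nSSSiK ⇒ nnSSiK ⇒ nnnSiK ⇒ nnnniK ⇒ nnnnin

S ⇒ KiK   [S ::= K i K]
KiK ⇒ SSiK   [K ::= S S]
SSiK ⇒ SSSiK   [S ::= S S]
SSSiK ⇒ SSSSiK   [S ::= S S]
SSSSiK ⇒ nSSSiK   [S ::= n]
nSSSiK ⇒ nnSSiK   [S ::= n]
nnSSiK ⇒ nnnSiK   [S ::= n]
nnnSiK ⇒ nnnniK   [S ::= n]
nnnniK ⇒ nnnnin   [K ::= n]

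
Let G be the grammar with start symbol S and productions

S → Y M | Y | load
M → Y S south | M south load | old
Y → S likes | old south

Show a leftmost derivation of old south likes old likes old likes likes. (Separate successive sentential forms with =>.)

S => Y => S likes => Y likes => S likes likes => Y M likes likes => S likes M likes likes => Y M likes M likes likes => S likes M likes M likes likes => Y likes M likes M likes likes => old south likes M likes M likes likes => old south likes old likes M likes likes => old south likes old likes old likes likes

S => Y   [S → Y]
Y => S likes   [Y → S likes]
S likes => Y likes   [S → Y]
Y likes => S likes likes   [Y → S likes]
S likes likes => Y M likes likes   [S → Y M]
Y M likes likes => S likes M likes likes   [Y → S likes]
S likes M likes likes => Y M likes M likes likes   [S → Y M]
Y M likes M likes likes => S likes M likes M likes likes   [Y → S likes]
S likes M likes M likes likes => Y likes M likes M likes likes   [S → Y]
Y likes M likes M likes likes => old south likes M likes M likes likes   [Y → old south]
old south likes M likes M likes likes => old south likes old likes M likes likes   [M → old]
old south likes old likes M likes likes => old south likes old likes old likes likes   [M → old]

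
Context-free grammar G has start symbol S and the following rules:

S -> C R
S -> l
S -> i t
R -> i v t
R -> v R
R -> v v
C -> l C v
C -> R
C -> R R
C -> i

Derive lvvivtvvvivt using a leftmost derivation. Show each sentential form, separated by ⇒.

S ⇒ CR   [S -> C R]
CR ⇒ lCvR   [C -> l C v]
lCvR ⇒ lRRvR   [C -> R R]
lRRvR ⇒ lvRRvR   [R -> v R]
lvRRvR ⇒ lvvRRvR   [R -> v R]
lvvRRvR ⇒ lvvivtRvR   [R -> i v t]
lvvivtRvR ⇒ lvvivtvvvR   [R -> v v]
lvvivtvvvR ⇒ lvvivtvvvivt   [R -> i v t]

S ⇒ CR ⇒ lCvR ⇒ lRRvR ⇒ lvRRvR ⇒ lvvRRvR ⇒ lvvivtRvR ⇒ lvvivtvvvR ⇒ lvvivtvvvivt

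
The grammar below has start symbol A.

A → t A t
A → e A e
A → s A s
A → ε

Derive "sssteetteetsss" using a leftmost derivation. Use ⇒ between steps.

A ⇒ sAs   [A → s A s]
sAs ⇒ ssAss   [A → s A s]
ssAss ⇒ sssAsss   [A → s A s]
sssAsss ⇒ ssstAtsss   [A → t A t]
ssstAtsss ⇒ sssteAetsss   [A → e A e]
sssteAetsss ⇒ sssteeAeetsss   [A → e A e]
sssteeAeetsss ⇒ sssteetAteetsss   [A → t A t]
sssteetAteetsss ⇒ sssteetteetsss   [A → ε]

A ⇒ sAs ⇒ ssAss ⇒ sssAsss ⇒ ssstAtsss ⇒ sssteAetsss ⇒ sssteeAeetsss ⇒ sssteetAteetsss ⇒ sssteetteetsss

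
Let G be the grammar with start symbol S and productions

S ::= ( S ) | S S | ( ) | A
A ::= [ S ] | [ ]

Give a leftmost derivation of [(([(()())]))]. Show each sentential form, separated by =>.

S => A => [S] => [(S)] => [((S))] => [((A))] => [(([S]))] => [(([(S)]))] => [(([(SS)]))] => [(([(()S)]))] => [(([(()())]))]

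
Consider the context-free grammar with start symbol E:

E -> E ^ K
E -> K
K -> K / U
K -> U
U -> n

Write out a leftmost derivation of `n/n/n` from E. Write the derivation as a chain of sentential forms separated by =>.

E => K   [E -> K]
K => K/U   [K -> K / U]
K/U => K/U/U   [K -> K / U]
K/U/U => U/U/U   [K -> U]
U/U/U => n/U/U   [U -> n]
n/U/U => n/n/U   [U -> n]
n/n/U => n/n/n   [U -> n]

E => K => K/U => K/U/U => U/U/U => n/U/U => n/n/U => n/n/n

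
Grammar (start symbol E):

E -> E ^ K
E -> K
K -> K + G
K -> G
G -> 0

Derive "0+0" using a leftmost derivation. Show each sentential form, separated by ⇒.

E⇒K⇒K+G⇒G+G⇒0+G⇒0+0

E ⇒ K   [E -> K]
K ⇒ K+G   [K -> K + G]
K+G ⇒ G+G   [K -> G]
G+G ⇒ 0+G   [G -> 0]
0+G ⇒ 0+0   [G -> 0]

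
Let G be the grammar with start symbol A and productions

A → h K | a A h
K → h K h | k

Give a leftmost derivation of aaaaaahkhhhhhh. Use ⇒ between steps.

A ⇒ aAh   [A → a A h]
aAh ⇒ aaAhh   [A → a A h]
aaAhh ⇒ aaaAhhh   [A → a A h]
aaaAhhh ⇒ aaaaAhhhh   [A → a A h]
aaaaAhhhh ⇒ aaaaaAhhhhh   [A → a A h]
aaaaaAhhhhh ⇒ aaaaaaAhhhhhh   [A → a A h]
aaaaaaAhhhhhh ⇒ aaaaaahKhhhhhh   [A → h K]
aaaaaahKhhhhhh ⇒ aaaaaahkhhhhhh   [K → k]

A ⇒ aAh ⇒ aaAhh ⇒ aaaAhhh ⇒ aaaaAhhhh ⇒ aaaaaAhhhhh ⇒ aaaaaaAhhhhhh ⇒ aaaaaahKhhhhhh ⇒ aaaaaahkhhhhhh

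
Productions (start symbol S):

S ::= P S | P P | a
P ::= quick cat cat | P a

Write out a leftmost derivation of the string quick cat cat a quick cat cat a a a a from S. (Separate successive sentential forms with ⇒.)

S ⇒ P P   [S ::= P P]
P P ⇒ P a P   [P ::= P a]
P a P ⇒ quick cat cat a P   [P ::= quick cat cat]
quick cat cat a P ⇒ quick cat cat a P a   [P ::= P a]
quick cat cat a P a ⇒ quick cat cat a P a a   [P ::= P a]
quick cat cat a P a a ⇒ quick cat cat a P a a a   [P ::= P a]
quick cat cat a P a a a ⇒ quick cat cat a P a a a a   [P ::= P a]
quick cat cat a P a a a a ⇒ quick cat cat a quick cat cat a a a a   [P ::= quick cat cat]

S ⇒ P P ⇒ P a P ⇒ quick cat cat a P ⇒ quick cat cat a P a ⇒ quick cat cat a P a a ⇒ quick cat cat a P a a a ⇒ quick cat cat a P a a a a ⇒ quick cat cat a quick cat cat a a a a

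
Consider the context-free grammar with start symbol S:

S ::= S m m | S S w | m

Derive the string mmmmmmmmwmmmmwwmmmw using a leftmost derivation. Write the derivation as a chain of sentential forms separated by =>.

S=>SSw=>SmmSw=>SSwmmSw=>SSwSwmmSw=>SmmSwSwmmSw=>mmmSwSwmmSw=>mmmSmmwSwmmSw=>mmmSmmmmwSwmmSw=>mmmmmmmmwSwmmSw=>mmmmmmmmwSSwwmmSw=>mmmmmmmmwSmmSwwmmSw=>mmmmmmmmwmmmSwwmmSw=>mmmmmmmmwmmmmwwmmSw=>mmmmmmmmwmmmmwwmmmw

S => SSw   [S ::= S S w]
SSw => SmmSw   [S ::= S m m]
SmmSw => SSwmmSw   [S ::= S S w]
SSwmmSw => SSwSwmmSw   [S ::= S S w]
SSwSwmmSw => SmmSwSwmmSw   [S ::= S m m]
SmmSwSwmmSw => mmmSwSwmmSw   [S ::= m]
mmmSwSwmmSw => mmmSmmwSwmmSw   [S ::= S m m]
mmmSmmwSwmmSw => mmmSmmmmwSwmmSw   [S ::= S m m]
mmmSmmmmwSwmmSw => mmmmmmmmwSwmmSw   [S ::= m]
mmmmmmmmwSwmmSw => mmmmmmmmwSSwwmmSw   [S ::= S S w]
mmmmmmmmwSSwwmmSw => mmmmmmmmwSmmSwwmmSw   [S ::= S m m]
mmmmmmmmwSmmSwwmmSw => mmmmmmmmwmmmSwwmmSw   [S ::= m]
mmmmmmmmwmmmSwwmmSw => mmmmmmmmwmmmmwwmmSw   [S ::= m]
mmmmmmmmwmmmmwwmmSw => mmmmmmmmwmmmmwwmmmw   [S ::= m]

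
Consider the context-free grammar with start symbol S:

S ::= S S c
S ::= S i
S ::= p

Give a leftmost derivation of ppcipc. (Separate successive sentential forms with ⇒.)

S ⇒ SSc   [S ::= S S c]
SSc ⇒ SiSc   [S ::= S i]
SiSc ⇒ SSciSc   [S ::= S S c]
SSciSc ⇒ pSciSc   [S ::= p]
pSciSc ⇒ ppciSc   [S ::= p]
ppciSc ⇒ ppcipc   [S ::= p]

S ⇒ SSc ⇒ SiSc ⇒ SSciSc ⇒ pSciSc ⇒ ppciSc ⇒ ppcipc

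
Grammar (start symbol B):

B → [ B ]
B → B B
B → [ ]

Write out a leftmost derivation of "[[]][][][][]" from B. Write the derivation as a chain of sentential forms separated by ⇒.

B ⇒ BB   [B → B B]
BB ⇒ BBB   [B → B B]
BBB ⇒ BBBB   [B → B B]
BBBB ⇒ BBBBB   [B → B B]
BBBBB ⇒ [B]BBBB   [B → [ B ]]
[B]BBBB ⇒ [[]]BBBB   [B → [ ]]
[[]]BBBB ⇒ [[]][]BBB   [B → [ ]]
[[]][]BBB ⇒ [[]][][]BB   [B → [ ]]
[[]][][]BB ⇒ [[]][][][]B   [B → [ ]]
[[]][][][]B ⇒ [[]][][][][]   [B → [ ]]

B ⇒ BB ⇒ BBB ⇒ BBBB ⇒ BBBBB ⇒ [B]BBBB ⇒ [[]]BBBB ⇒ [[]][]BBB ⇒ [[]][][]BB ⇒ [[]][][][]B ⇒ [[]][][][][]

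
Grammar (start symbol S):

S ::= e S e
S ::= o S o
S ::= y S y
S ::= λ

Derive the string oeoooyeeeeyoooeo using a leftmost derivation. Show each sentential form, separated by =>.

S => oSo => oeSeo => oeoSoeo => oeooSooeo => oeoooSoooeo => oeoooySyoooeo => oeoooyeSeyoooeo => oeoooyeeSeeyoooeo => oeoooyeeeeyoooeo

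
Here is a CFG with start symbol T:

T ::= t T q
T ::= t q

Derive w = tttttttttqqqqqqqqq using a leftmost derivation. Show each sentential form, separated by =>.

T => tTq   [T ::= t T q]
tTq => ttTqq   [T ::= t T q]
ttTqq => tttTqqq   [T ::= t T q]
tttTqqq => ttttTqqqq   [T ::= t T q]
ttttTqqqq => tttttTqqqqq   [T ::= t T q]
tttttTqqqqq => ttttttTqqqqqq   [T ::= t T q]
ttttttTqqqqqq => tttttttTqqqqqqq   [T ::= t T q]
tttttttTqqqqqqq => ttttttttTqqqqqqqq   [T ::= t T q]
ttttttttTqqqqqqqq => tttttttttqqqqqqqqq   [T ::= t q]

T => tTq => ttTqq => tttTqqq => ttttTqqqq => tttttTqqqqq => ttttttTqqqqqq => tttttttTqqqqqqq => ttttttttTqqqqqqqq => tttttttttqqqqqqqqq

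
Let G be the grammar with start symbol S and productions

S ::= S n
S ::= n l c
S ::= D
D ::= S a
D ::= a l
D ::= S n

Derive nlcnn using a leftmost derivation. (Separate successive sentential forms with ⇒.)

S ⇒ Sn ⇒ Dn ⇒ Snn ⇒ nlcnn

S ⇒ Sn   [S ::= S n]
Sn ⇒ Dn   [S ::= D]
Dn ⇒ Snn   [D ::= S n]
Snn ⇒ nlcnn   [S ::= n l c]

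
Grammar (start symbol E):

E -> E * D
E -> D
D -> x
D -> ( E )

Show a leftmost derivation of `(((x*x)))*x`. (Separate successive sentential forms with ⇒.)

E ⇒ E*D   [E -> E * D]
E*D ⇒ D*D   [E -> D]
D*D ⇒ (E)*D   [D -> ( E )]
(E)*D ⇒ (D)*D   [E -> D]
(D)*D ⇒ ((E))*D   [D -> ( E )]
((E))*D ⇒ ((D))*D   [E -> D]
((D))*D ⇒ (((E)))*D   [D -> ( E )]
(((E)))*D ⇒ (((E*D)))*D   [E -> E * D]
(((E*D)))*D ⇒ (((D*D)))*D   [E -> D]
(((D*D)))*D ⇒ (((x*D)))*D   [D -> x]
(((x*D)))*D ⇒ (((x*x)))*D   [D -> x]
(((x*x)))*D ⇒ (((x*x)))*x   [D -> x]

E ⇒ E*D ⇒ D*D ⇒ (E)*D ⇒ (D)*D ⇒ ((E))*D ⇒ ((D))*D ⇒ (((E)))*D ⇒ (((E*D)))*D ⇒ (((D*D)))*D ⇒ (((x*D)))*D ⇒ (((x*x)))*D ⇒ (((x*x)))*x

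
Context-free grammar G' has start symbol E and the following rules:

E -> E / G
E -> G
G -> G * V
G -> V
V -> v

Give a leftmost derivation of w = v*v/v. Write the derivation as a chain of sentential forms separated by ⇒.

E ⇒ E/G ⇒ G/G ⇒ G*V/G ⇒ V*V/G ⇒ v*V/G ⇒ v*v/G ⇒ v*v/V ⇒ v*v/v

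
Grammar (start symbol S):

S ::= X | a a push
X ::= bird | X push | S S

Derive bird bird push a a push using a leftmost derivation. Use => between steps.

S => X => S S => X S => bird S => bird X => bird S S => bird X S => bird X push S => bird bird push S => bird bird push a a push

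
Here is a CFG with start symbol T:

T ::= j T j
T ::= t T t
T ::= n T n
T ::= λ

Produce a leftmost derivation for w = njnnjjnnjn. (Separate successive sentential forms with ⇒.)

T ⇒ nTn   [T ::= n T n]
nTn ⇒ njTjn   [T ::= j T j]
njTjn ⇒ njnTnjn   [T ::= n T n]
njnTnjn ⇒ njnnTnnjn   [T ::= n T n]
njnnTnnjn ⇒ njnnjTjnnjn   [T ::= j T j]
njnnjTjnnjn ⇒ njnnjjnnjn   [T ::= λ]

T ⇒ nTn ⇒ njTjn ⇒ njnTnjn ⇒ njnnTnnjn ⇒ njnnjTjnnjn ⇒ njnnjjnnjn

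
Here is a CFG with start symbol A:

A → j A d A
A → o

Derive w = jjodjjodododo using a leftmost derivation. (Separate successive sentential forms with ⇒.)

A⇒jAdA⇒jjAdAdA⇒jjodAdA⇒jjodjAdAdA⇒jjodjjAdAdAdA⇒jjodjjodAdAdA⇒jjodjjododAdA⇒jjodjjodododA⇒jjodjjodododo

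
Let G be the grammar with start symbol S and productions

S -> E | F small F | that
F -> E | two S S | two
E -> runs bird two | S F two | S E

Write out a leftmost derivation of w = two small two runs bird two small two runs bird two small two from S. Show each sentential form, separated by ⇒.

S ⇒ F small F ⇒ two small F ⇒ two small two S S ⇒ two small two F small F S ⇒ two small two E small F S ⇒ two small two runs bird two small F S ⇒ two small two runs bird two small two S ⇒ two small two runs bird two small two F small F ⇒ two small two runs bird two small two E small F ⇒ two small two runs bird two small two runs bird two small F ⇒ two small two runs bird two small two runs bird two small two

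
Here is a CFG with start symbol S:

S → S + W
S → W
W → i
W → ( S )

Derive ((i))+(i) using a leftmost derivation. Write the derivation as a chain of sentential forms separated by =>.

S => S+W   [S → S + W]
S+W => W+W   [S → W]
W+W => (S)+W   [W → ( S )]
(S)+W => (W)+W   [S → W]
(W)+W => ((S))+W   [W → ( S )]
((S))+W => ((W))+W   [S → W]
((W))+W => ((i))+W   [W → i]
((i))+W => ((i))+(S)   [W → ( S )]
((i))+(S) => ((i))+(W)   [S → W]
((i))+(W) => ((i))+(i)   [W → i]

S => S+W => W+W => (S)+W => (W)+W => ((S))+W => ((W))+W => ((i))+W => ((i))+(S) => ((i))+(W) => ((i))+(i)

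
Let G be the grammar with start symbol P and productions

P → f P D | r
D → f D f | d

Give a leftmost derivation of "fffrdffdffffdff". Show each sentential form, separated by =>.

P=>fPD=>ffPDD=>fffPDDD=>fffrDDD=>fffrdDD=>fffrdfDfD=>fffrdffDffD=>fffrdffdffD=>fffrdffdfffDf=>fffrdffdffffDff=>fffrdffdffffdff

P => fPD   [P → f P D]
fPD => ffPDD   [P → f P D]
ffPDD => fffPDDD   [P → f P D]
fffPDDD => fffrDDD   [P → r]
fffrDDD => fffrdDD   [D → d]
fffrdDD => fffrdfDfD   [D → f D f]
fffrdfDfD => fffrdffDffD   [D → f D f]
fffrdffDffD => fffrdffdffD   [D → d]
fffrdffdffD => fffrdffdfffDf   [D → f D f]
fffrdffdfffDf => fffrdffdffffDff   [D → f D f]
fffrdffdffffDff => fffrdffdffffdff   [D → d]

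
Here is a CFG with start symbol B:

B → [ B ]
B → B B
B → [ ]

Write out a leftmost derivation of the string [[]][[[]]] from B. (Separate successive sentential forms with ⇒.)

B⇒BB⇒[B]B⇒[[]]B⇒[[]][B]⇒[[]][[B]]⇒[[]][[[]]]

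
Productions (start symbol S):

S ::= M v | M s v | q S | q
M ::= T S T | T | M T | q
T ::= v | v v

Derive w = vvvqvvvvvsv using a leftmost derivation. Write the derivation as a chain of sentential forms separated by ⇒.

S ⇒ Msv ⇒ TSTsv ⇒ vSTsv ⇒ vMvTsv ⇒ vTSTvTsv ⇒ vvvSTvTsv ⇒ vvvMvTvTsv ⇒ vvvqvTvTsv ⇒ vvvqvvvvTsv ⇒ vvvqvvvvvsv

S ⇒ Msv   [S ::= M s v]
Msv ⇒ TSTsv   [M ::= T S T]
TSTsv ⇒ vSTsv   [T ::= v]
vSTsv ⇒ vMvTsv   [S ::= M v]
vMvTsv ⇒ vTSTvTsv   [M ::= T S T]
vTSTvTsv ⇒ vvvSTvTsv   [T ::= v v]
vvvSTvTsv ⇒ vvvMvTvTsv   [S ::= M v]
vvvMvTvTsv ⇒ vvvqvTvTsv   [M ::= q]
vvvqvTvTsv ⇒ vvvqvvvvTsv   [T ::= v v]
vvvqvvvvTsv ⇒ vvvqvvvvvsv   [T ::= v]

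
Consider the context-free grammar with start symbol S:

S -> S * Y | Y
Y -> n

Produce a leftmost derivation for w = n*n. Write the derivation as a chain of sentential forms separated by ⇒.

S ⇒ S*Y   [S -> S * Y]
S*Y ⇒ Y*Y   [S -> Y]
Y*Y ⇒ n*Y   [Y -> n]
n*Y ⇒ n*n   [Y -> n]

S⇒S*Y⇒Y*Y⇒n*Y⇒n*n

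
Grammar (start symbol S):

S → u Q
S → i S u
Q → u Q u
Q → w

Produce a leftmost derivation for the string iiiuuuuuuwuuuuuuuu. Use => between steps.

S=>iSu=>iiSuu=>iiiSuuu=>iiiuQuuu=>iiiuuQuuuu=>iiiuuuQuuuuu=>iiiuuuuQuuuuuu=>iiiuuuuuQuuuuuuu=>iiiuuuuuuQuuuuuuuu=>iiiuuuuuuwuuuuuuuu

S => iSu   [S → i S u]
iSu => iiSuu   [S → i S u]
iiSuu => iiiSuuu   [S → i S u]
iiiSuuu => iiiuQuuu   [S → u Q]
iiiuQuuu => iiiuuQuuuu   [Q → u Q u]
iiiuuQuuuu => iiiuuuQuuuuu   [Q → u Q u]
iiiuuuQuuuuu => iiiuuuuQuuuuuu   [Q → u Q u]
iiiuuuuQuuuuuu => iiiuuuuuQuuuuuuu   [Q → u Q u]
iiiuuuuuQuuuuuuu => iiiuuuuuuQuuuuuuuu   [Q → u Q u]
iiiuuuuuuQuuuuuuuu => iiiuuuuuuwuuuuuuuu   [Q → w]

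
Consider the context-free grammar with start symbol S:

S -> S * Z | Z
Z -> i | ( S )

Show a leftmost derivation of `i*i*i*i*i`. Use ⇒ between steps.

S ⇒ S*Z ⇒ S*Z*Z ⇒ S*Z*Z*Z ⇒ S*Z*Z*Z*Z ⇒ Z*Z*Z*Z*Z ⇒ i*Z*Z*Z*Z ⇒ i*i*Z*Z*Z ⇒ i*i*i*Z*Z ⇒ i*i*i*i*Z ⇒ i*i*i*i*i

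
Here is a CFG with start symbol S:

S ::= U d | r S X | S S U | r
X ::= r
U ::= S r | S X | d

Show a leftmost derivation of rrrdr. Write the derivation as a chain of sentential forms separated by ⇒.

S ⇒ rSX ⇒ rSSUX ⇒ rrSUX ⇒ rrrUX ⇒ rrrdX ⇒ rrrdr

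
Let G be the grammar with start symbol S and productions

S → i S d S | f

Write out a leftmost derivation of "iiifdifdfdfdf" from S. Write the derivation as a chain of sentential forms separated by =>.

S=>iSdS=>iiSdSdS=>iiiSdSdSdS=>iiifdSdSdS=>iiifdiSdSdSdS=>iiifdifdSdSdS=>iiifdifdfdSdS=>iiifdifdfdfdS=>iiifdifdfdfdf

S => iSdS   [S → i S d S]
iSdS => iiSdSdS   [S → i S d S]
iiSdSdS => iiiSdSdSdS   [S → i S d S]
iiiSdSdSdS => iiifdSdSdS   [S → f]
iiifdSdSdS => iiifdiSdSdSdS   [S → i S d S]
iiifdiSdSdSdS => iiifdifdSdSdS   [S → f]
iiifdifdSdSdS => iiifdifdfdSdS   [S → f]
iiifdifdfdSdS => iiifdifdfdfdS   [S → f]
iiifdifdfdfdS => iiifdifdfdfdf   [S → f]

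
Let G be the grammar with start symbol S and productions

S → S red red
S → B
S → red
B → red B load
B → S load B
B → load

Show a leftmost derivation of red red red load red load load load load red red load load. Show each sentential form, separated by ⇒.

S ⇒ B ⇒ S load B ⇒ S red red load B ⇒ B red red load B ⇒ S load B red red load B ⇒ S red red load B red red load B ⇒ red red red load B red red load B ⇒ red red red load S load B red red load B ⇒ red red red load B load B red red load B ⇒ red red red load S load B load B red red load B ⇒ red red red load red load B load B red red load B ⇒ red red red load red load load load B red red load B ⇒ red red red load red load load load load red red load B ⇒ red red red load red load load load load red red load load

S ⇒ B   [S → B]
B ⇒ S load B   [B → S load B]
S load B ⇒ S red red load B   [S → S red red]
S red red load B ⇒ B red red load B   [S → B]
B red red load B ⇒ S load B red red load B   [B → S load B]
S load B red red load B ⇒ S red red load B red red load B   [S → S red red]
S red red load B red red load B ⇒ red red red load B red red load B   [S → red]
red red red load B red red load B ⇒ red red red load S load B red red load B   [B → S load B]
red red red load S load B red red load B ⇒ red red red load B load B red red load B   [S → B]
red red red load B load B red red load B ⇒ red red red load S load B load B red red load B   [B → S load B]
red red red load S load B load B red red load B ⇒ red red red load red load B load B red red load B   [S → red]
red red red load red load B load B red red load B ⇒ red red red load red load load load B red red load B   [B → load]
red red red load red load load load B red red load B ⇒ red red red load red load load load load red red load B   [B → load]
red red red load red load load load load red red load B ⇒ red red red load red load load load load red red load load   [B → load]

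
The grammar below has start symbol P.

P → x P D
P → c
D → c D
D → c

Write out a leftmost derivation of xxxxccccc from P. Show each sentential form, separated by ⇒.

P ⇒ xPD   [P → x P D]
xPD ⇒ xxPDD   [P → x P D]
xxPDD ⇒ xxxPDDD   [P → x P D]
xxxPDDD ⇒ xxxxPDDDD   [P → x P D]
xxxxPDDDD ⇒ xxxxcDDDD   [P → c]
xxxxcDDDD ⇒ xxxxccDDD   [D → c]
xxxxccDDD ⇒ xxxxcccDD   [D → c]
xxxxcccDD ⇒ xxxxccccD   [D → c]
xxxxccccD ⇒ xxxxccccc   [D → c]

P ⇒ xPD ⇒ xxPDD ⇒ xxxPDDD ⇒ xxxxPDDDD ⇒ xxxxcDDDD ⇒ xxxxccDDD ⇒ xxxxcccDD ⇒ xxxxccccD ⇒ xxxxccccc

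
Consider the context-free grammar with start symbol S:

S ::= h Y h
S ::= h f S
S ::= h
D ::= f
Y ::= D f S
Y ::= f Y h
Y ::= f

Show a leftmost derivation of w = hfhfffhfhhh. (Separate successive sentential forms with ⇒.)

S ⇒ hfS   [S ::= h f S]
hfS ⇒ hfhYh   [S ::= h Y h]
hfhYh ⇒ hfhfYhh   [Y ::= f Y h]
hfhfYhh ⇒ hfhfDfShh   [Y ::= D f S]
hfhfDfShh ⇒ hfhfffShh   [D ::= f]
hfhfffShh ⇒ hfhfffhfShh   [S ::= h f S]
hfhfffhfShh ⇒ hfhfffhfhhh   [S ::= h]

S ⇒ hfS ⇒ hfhYh ⇒ hfhfYhh ⇒ hfhfDfShh ⇒ hfhfffShh ⇒ hfhfffhfShh ⇒ hfhfffhfhhh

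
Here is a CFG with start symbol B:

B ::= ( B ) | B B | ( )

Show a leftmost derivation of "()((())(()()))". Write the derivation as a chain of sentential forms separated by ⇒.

B ⇒ BB   [B ::= B B]
BB ⇒ ()B   [B ::= ( )]
()B ⇒ ()(B)   [B ::= ( B )]
()(B) ⇒ ()(BB)   [B ::= B B]
()(BB) ⇒ ()((B)B)   [B ::= ( B )]
()((B)B) ⇒ ()((())B)   [B ::= ( )]
()((())B) ⇒ ()((())(B))   [B ::= ( B )]
()((())(B)) ⇒ ()((())(BB))   [B ::= B B]
()((())(BB)) ⇒ ()((())(()B))   [B ::= ( )]
()((())(()B)) ⇒ ()((())(()()))   [B ::= ( )]

B ⇒ BB ⇒ ()B ⇒ ()(B) ⇒ ()(BB) ⇒ ()((B)B) ⇒ ()((())B) ⇒ ()((())(B)) ⇒ ()((())(BB)) ⇒ ()((())(()B)) ⇒ ()((())(()()))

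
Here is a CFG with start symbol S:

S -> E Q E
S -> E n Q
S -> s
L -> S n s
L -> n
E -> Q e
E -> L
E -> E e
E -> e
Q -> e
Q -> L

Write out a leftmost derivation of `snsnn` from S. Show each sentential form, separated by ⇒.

S⇒EnQ⇒LnQ⇒SnsnQ⇒snsnQ⇒snsnL⇒snsnn

S ⇒ EnQ   [S -> E n Q]
EnQ ⇒ LnQ   [E -> L]
LnQ ⇒ SnsnQ   [L -> S n s]
SnsnQ ⇒ snsnQ   [S -> s]
snsnQ ⇒ snsnL   [Q -> L]
snsnL ⇒ snsnn   [L -> n]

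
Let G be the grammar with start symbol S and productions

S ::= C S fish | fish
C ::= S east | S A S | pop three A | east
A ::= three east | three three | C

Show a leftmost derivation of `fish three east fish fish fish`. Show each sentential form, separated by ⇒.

S ⇒ C S fish ⇒ S A S S fish ⇒ fish A S S fish ⇒ fish three east S S fish ⇒ fish three east fish S fish ⇒ fish three east fish fish fish

S ⇒ C S fish   [S ::= C S fish]
C S fish ⇒ S A S S fish   [C ::= S A S]
S A S S fish ⇒ fish A S S fish   [S ::= fish]
fish A S S fish ⇒ fish three east S S fish   [A ::= three east]
fish three east S S fish ⇒ fish three east fish S fish   [S ::= fish]
fish three east fish S fish ⇒ fish three east fish fish fish   [S ::= fish]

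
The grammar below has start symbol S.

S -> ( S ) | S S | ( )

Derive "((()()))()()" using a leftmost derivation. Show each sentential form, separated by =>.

S => SS   [S -> S S]
SS => SSS   [S -> S S]
SSS => (S)SS   [S -> ( S )]
(S)SS => ((S))SS   [S -> ( S )]
((S))SS => ((SS))SS   [S -> S S]
((SS))SS => ((()S))SS   [S -> ( )]
((()S))SS => ((()()))SS   [S -> ( )]
((()()))SS => ((()()))()S   [S -> ( )]
((()()))()S => ((()()))()()   [S -> ( )]

S => SS => SSS => (S)SS => ((S))SS => ((SS))SS => ((()S))SS => ((()()))SS => ((()()))()S => ((()()))()()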